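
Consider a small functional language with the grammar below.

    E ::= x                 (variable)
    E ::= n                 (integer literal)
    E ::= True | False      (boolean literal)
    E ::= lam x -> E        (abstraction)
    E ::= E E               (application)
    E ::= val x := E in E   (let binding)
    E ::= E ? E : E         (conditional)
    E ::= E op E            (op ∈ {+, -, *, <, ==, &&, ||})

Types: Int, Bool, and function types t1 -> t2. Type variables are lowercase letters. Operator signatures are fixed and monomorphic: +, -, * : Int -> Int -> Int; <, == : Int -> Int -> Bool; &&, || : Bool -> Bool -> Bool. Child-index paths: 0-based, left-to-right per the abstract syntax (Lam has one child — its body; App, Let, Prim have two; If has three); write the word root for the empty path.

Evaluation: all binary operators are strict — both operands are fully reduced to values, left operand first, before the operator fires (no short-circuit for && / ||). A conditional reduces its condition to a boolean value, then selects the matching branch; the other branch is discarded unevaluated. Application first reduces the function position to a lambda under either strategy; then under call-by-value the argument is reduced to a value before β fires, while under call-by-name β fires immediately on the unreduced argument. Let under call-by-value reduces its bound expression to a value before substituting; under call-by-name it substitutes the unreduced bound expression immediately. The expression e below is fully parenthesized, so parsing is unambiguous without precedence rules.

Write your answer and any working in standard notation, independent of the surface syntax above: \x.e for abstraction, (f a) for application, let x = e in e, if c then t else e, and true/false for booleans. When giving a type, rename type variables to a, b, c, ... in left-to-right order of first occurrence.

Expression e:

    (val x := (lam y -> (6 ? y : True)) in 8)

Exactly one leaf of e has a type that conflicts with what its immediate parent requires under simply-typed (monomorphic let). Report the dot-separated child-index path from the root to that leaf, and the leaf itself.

Derivation:
  unify Int ~ Bool
  FAIL: mismatch Int ~ Bool

Answer: 0.0.0 : 6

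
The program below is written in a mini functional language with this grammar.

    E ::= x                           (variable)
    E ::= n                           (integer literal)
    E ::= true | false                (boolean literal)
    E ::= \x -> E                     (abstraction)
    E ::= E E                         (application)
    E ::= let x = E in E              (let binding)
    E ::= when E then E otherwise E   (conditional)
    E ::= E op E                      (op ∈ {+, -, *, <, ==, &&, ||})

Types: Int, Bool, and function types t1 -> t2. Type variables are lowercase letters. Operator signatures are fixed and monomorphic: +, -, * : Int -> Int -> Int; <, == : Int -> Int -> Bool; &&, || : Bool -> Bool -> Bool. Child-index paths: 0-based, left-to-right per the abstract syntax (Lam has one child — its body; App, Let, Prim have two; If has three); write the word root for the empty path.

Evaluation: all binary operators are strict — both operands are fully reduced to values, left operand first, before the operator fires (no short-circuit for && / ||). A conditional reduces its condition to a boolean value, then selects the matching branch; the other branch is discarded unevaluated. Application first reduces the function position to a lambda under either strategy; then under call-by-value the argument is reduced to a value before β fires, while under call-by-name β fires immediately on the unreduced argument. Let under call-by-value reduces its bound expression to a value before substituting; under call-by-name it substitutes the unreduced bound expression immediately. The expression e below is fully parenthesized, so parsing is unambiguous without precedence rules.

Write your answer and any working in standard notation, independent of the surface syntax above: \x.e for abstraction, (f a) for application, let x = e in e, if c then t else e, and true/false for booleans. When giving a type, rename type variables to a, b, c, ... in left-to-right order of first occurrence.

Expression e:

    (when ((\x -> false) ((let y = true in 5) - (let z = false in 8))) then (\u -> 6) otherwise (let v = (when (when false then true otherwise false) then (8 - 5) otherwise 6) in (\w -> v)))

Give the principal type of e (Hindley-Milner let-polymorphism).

Trace:
\x._ : a -> Bool
let y : Bool
  unify Int ~ Int
let z : Bool
  unify Int ~ Int
  unify a -> Bool ~ Int -> b
  unify a ~ Int
  unify Bool ~ b
_ _ : Bool
  unify Bool ~ Bool
\u._ : c -> Int
  unify Bool ~ Bool
  unify Bool ~ Bool
  unify Bool ~ Bool
  unify Int ~ Int
  unify Int ~ Int
  unify Int ~ Int
let v : Int
v : Int
\w._ : d -> Int
  unify c -> Int ~ d -> Int
  unify c ~ d
  unify Int ~ Int

Answer: a -> Int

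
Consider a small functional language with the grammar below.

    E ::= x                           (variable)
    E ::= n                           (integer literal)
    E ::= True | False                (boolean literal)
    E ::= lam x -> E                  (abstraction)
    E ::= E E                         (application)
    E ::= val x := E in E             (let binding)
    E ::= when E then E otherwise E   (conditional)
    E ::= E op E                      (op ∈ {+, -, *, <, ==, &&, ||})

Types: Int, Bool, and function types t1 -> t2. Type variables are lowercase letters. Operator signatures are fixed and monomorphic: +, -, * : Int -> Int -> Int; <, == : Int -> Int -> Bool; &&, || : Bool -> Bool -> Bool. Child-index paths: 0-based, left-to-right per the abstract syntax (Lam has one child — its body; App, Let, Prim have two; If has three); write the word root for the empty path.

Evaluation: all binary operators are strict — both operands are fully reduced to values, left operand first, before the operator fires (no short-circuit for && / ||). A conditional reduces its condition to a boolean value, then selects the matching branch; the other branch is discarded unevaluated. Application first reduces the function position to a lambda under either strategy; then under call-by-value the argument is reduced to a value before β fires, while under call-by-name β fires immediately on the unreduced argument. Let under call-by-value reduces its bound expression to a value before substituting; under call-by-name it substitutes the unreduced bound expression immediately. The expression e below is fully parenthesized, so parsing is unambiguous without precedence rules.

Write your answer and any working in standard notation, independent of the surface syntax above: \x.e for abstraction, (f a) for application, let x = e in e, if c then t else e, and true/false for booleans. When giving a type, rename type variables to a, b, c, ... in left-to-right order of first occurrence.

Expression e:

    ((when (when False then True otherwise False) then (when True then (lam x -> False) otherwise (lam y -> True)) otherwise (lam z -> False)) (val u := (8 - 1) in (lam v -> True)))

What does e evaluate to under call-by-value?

Answer: false

Derivation:
step 0: ((if (if false then true else false) then (if true then (\x.false) else (\y.true)) else (\z.false)) (let u = (8 - 1) in (\v.true)))
step 1: [if@0.0] ((if false then (if true then (\x.false) else (\y.true)) else (\z.false)) (let u = (8 - 1) in (\v.true)))
step 2: [if@0] ((\z.false) (let u = (8 - 1) in (\v.true)))
step 3: [delta@1.0] ((\z.false) (let u = 7 in (\v.true)))
step 4: [let@1] ((\z.false) (\v.true))
step 5: [beta@root] false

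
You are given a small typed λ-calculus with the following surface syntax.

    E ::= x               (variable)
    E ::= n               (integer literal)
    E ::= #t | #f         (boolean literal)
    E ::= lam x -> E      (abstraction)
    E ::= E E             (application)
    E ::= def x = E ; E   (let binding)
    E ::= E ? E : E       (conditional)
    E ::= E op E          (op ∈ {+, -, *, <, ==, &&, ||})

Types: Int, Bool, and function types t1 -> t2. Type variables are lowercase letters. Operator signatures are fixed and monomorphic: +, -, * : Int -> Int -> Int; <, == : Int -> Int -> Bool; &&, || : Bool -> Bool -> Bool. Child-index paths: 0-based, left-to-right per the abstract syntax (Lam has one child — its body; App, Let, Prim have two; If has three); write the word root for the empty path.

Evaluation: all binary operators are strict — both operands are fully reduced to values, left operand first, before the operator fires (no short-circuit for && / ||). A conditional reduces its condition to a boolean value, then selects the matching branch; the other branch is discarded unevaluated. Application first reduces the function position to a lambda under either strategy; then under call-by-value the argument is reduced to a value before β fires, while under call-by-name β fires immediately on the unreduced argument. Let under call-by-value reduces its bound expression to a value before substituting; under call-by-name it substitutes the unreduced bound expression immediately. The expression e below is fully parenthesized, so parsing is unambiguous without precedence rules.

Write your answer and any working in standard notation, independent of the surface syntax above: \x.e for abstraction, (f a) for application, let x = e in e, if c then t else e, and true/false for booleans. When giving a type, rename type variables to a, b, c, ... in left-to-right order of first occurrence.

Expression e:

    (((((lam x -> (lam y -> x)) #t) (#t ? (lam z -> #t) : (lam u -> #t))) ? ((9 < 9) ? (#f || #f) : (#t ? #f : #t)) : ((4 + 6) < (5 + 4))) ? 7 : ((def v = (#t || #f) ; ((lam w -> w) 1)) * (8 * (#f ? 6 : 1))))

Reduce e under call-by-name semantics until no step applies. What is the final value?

Answer: 8

Trace:
step 0: (if (if (((\x.(\y.x)) true) (if true then (\z.true) else (\u.true))) then (if (9 < 9) then (false || false) else (if true then false else true)) else ((4 + 6) < (5 + 4))) then 7 else ((let v = (true || false) in ((\w.w) 1)) * (8 * (if false then 6 else 1))))
step 1: [beta@0.0.0] (if (if ((\y.true) (if true then (\z.true) else (\u.true))) then (if (9 < 9) then (false || false) else (if true then false else true)) else ((4 + 6) < (5 + 4))) then 7 else ((let v = (true || false) in ((\w.w) 1)) * (8 * (if false then 6 else 1))))
step 2: [beta@0.0] (if (if true then (if (9 < 9) then (false || false) else (if true then false else true)) else ((4 + 6) < (5 + 4))) then 7 else ((let v = (true || false) in ((\w.w) 1)) * (8 * (if false then 6 else 1))))
step 3: [if@0] (if (if (9 < 9) then (false || false) else (if true then false else true)) then 7 else ((let v = (true || false) in ((\w.w) 1)) * (8 * (if false then 6 else 1))))
step 4: [delta@0.0] (if (if false then (false || false) else (if true then false else true)) then 7 else ((let v = (true || false) in ((\w.w) 1)) * (8 * (if false then 6 else 1))))
step 5: [if@0] (if (if true then false else true) then 7 else ((let v = (true || false) in ((\w.w) 1)) * (8 * (if false then 6 else 1))))
step 6: [if@0] (if false then 7 else ((let v = (true || false) in ((\w.w) 1)) * (8 * (if false then 6 else 1))))
step 7: [if@root] ((let v = (true || false) in ((\w.w) 1)) * (8 * (if false then 6 else 1)))
step 8: [let@0] (((\w.w) 1) * (8 * (if false then 6 else 1)))
step 9: [beta@0] (1 * (8 * (if false then 6 else 1)))
step 10: [if@1.1] (1 * (8 * 1))
step 11: [delta@1] (1 * 8)
step 12: [delta@root] 8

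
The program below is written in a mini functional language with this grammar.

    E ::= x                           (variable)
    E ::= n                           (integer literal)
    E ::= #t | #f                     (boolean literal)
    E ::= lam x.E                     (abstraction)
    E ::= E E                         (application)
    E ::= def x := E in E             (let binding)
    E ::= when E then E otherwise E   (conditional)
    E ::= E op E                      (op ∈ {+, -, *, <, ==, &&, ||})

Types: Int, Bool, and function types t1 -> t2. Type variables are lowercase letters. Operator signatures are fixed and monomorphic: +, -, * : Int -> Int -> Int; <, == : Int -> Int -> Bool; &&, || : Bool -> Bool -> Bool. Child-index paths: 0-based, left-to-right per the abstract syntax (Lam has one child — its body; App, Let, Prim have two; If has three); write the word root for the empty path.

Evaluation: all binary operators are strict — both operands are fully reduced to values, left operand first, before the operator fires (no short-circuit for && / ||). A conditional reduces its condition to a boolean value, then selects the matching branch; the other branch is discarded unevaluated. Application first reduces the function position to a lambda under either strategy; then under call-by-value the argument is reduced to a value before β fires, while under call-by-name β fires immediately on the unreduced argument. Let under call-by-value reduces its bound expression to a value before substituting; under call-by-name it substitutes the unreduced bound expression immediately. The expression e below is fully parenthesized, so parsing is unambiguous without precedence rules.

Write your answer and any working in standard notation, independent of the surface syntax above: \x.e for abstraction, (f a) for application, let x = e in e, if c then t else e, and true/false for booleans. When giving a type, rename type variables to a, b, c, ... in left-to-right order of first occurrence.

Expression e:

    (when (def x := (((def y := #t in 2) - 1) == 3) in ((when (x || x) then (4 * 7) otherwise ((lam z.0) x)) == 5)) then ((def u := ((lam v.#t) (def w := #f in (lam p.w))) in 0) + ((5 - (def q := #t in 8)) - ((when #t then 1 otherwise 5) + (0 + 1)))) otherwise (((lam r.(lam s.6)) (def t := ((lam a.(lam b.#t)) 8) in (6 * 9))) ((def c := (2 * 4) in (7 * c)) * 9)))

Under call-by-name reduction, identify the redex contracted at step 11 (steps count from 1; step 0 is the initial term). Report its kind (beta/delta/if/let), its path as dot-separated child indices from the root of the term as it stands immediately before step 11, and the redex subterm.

Answer: delta at 0 : (0 == 5)

Trace:
step 0: (if (let x = (((let y = true in 2) - 1) == 3) in ((if (x || x) then (4 * 7) else ((\z.0) x)) == 5)) then ((let u = ((\v.true) (let w = false in (\p.w))) in 0) + ((5 - (let q = true in 8)) - ((if true then 1 else 5) + (0 + 1)))) else (((\r.(\s.6)) (let t = ((\a.(\b.true)) 8) in (6 * 9))) ((let c = (2 * 4) in (7 * c)) * 9)))
step 1: [let@0] (if ((if ((((let y = true in 2) - 1) == 3) || (((let y = true in 2) - 1) == 3)) then (4 * 7) else ((\z.0) (((let y = true in 2) - 1) == 3))) == 5) then ((let u = ((\v.true) (let w = false in (\p.w))) in 0) + ((5 - (let q = true in 8)) - ((if true then 1 else 5) + (0 + 1)))) else (((\r.(\s.6)) (let t = ((\a.(\b.true)) 8) in (6 * 9))) ((let c = (2 * 4) in (7 * c)) * 9)))
step 2: [let@0.0.0.0.0.0] (if ((if (((2 - 1) == 3) || (((let y = true in 2) - 1) == 3)) then (4 * 7) else ((\z.0) (((let y = true in 2) - 1) == 3))) == 5) then ((let u = ((\v.true) (let w = false in (\p.w))) in 0) + ((5 - (let q = true in 8)) - ((if true then 1 else 5) + (0 + 1)))) else (((\r.(\s.6)) (let t = ((\a.(\b.true)) 8) in (6 * 9))) ((let c = (2 * 4) in (7 * c)) * 9)))
step 3: [delta@0.0.0.0.0] (if ((if ((1 == 3) || (((let y = true in 2) - 1) == 3)) then (4 * 7) else ((\z.0) (((let y = true in 2) - 1) == 3))) == 5) then ((let u = ((\v.true) (let w = false in (\p.w))) in 0) + ((5 - (let q = true in 8)) - ((if true then 1 else 5) + (0 + 1)))) else (((\r.(\s.6)) (let t = ((\a.(\b.true)) 8) in (6 * 9))) ((let c = (2 * 4) in (7 * c)) * 9)))
step 4: [delta@0.0.0.0] (if ((if (false || (((let y = true in 2) - 1) == 3)) then (4 * 7) else ((\z.0) (((let y = true in 2) - 1) == 3))) == 5) then ((let u = ((\v.true) (let w = false in (\p.w))) in 0) + ((5 - (let q = true in 8)) - ((if true then 1 else 5) + (0 + 1)))) else (((\r.(\s.6)) (let t = ((\a.(\b.true)) 8) in (6 * 9))) ((let c = (2 * 4) in (7 * c)) * 9)))
step 5: [let@0.0.0.1.0.0] (if ((if (false || ((2 - 1) == 3)) then (4 * 7) else ((\z.0) (((let y = true in 2) - 1) == 3))) == 5) then ((let u = ((\v.true) (let w = false in (\p.w))) in 0) + ((5 - (let q = true in 8)) - ((if true then 1 else 5) + (0 + 1)))) else (((\r.(\s.6)) (let t = ((\a.(\b.true)) 8) in (6 * 9))) ((let c = (2 * 4) in (7 * c)) * 9)))
step 6: [delta@0.0.0.1.0] (if ((if (false || (1 == 3)) then (4 * 7) else ((\z.0) (((let y = true in 2) - 1) == 3))) == 5) then ((let u = ((\v.true) (let w = false in (\p.w))) in 0) + ((5 - (let q = true in 8)) - ((if true then 1 else 5) + (0 + 1)))) else (((\r.(\s.6)) (let t = ((\a.(\b.true)) 8) in (6 * 9))) ((let c = (2 * 4) in (7 * c)) * 9)))
step 7: [delta@0.0.0.1] (if ((if (false || false) then (4 * 7) else ((\z.0) (((let y = true in 2) - 1) == 3))) == 5) then ((let u = ((\v.true) (let w = false in (\p.w))) in 0) + ((5 - (let q = true in 8)) - ((if true then 1 else 5) + (0 + 1)))) else (((\r.(\s.6)) (let t = ((\a.(\b.true)) 8) in (6 * 9))) ((let c = (2 * 4) in (7 * c)) * 9)))
step 8: [delta@0.0.0] (if ((if false then (4 * 7) else ((\z.0) (((let y = true in 2) - 1) == 3))) == 5) then ((let u = ((\v.true) (let w = false in (\p.w))) in 0) + ((5 - (let q = true in 8)) - ((if true then 1 else 5) + (0 + 1)))) else (((\r.(\s.6)) (let t = ((\a.(\b.true)) 8) in (6 * 9))) ((let c = (2 * 4) in (7 * c)) * 9)))
step 9: [if@0.0] (if (((\z.0) (((let y = true in 2) - 1) == 3)) == 5) then ((let u = ((\v.true) (let w = false in (\p.w))) in 0) + ((5 - (let q = true in 8)) - ((if true then 1 else 5) + (0 + 1)))) else (((\r.(\s.6)) (let t = ((\a.(\b.true)) 8) in (6 * 9))) ((let c = (2 * 4) in (7 * c)) * 9)))
step 10: [beta@0.0] (if (0 == 5) then ((let u = ((\v.true) (let w = false in (\p.w))) in 0) + ((5 - (let q = true in 8)) - ((if true then 1 else 5) + (0 + 1)))) else (((\r.(\s.6)) (let t = ((\a.(\b.true)) 8) in (6 * 9))) ((let c = (2 * 4) in (7 * c)) * 9)))
step 11: [delta@0] (if false then ((let u = ((\v.true) (let w = false in (\p.w))) in 0) + ((5 - (let q = true in 8)) - ((if true then 1 else 5) + (0 + 1)))) else (((\r.(\s.6)) (let t = ((\a.(\b.true)) 8) in (6 * 9))) ((let c = (2 * 4) in (7 * c)) * 9)))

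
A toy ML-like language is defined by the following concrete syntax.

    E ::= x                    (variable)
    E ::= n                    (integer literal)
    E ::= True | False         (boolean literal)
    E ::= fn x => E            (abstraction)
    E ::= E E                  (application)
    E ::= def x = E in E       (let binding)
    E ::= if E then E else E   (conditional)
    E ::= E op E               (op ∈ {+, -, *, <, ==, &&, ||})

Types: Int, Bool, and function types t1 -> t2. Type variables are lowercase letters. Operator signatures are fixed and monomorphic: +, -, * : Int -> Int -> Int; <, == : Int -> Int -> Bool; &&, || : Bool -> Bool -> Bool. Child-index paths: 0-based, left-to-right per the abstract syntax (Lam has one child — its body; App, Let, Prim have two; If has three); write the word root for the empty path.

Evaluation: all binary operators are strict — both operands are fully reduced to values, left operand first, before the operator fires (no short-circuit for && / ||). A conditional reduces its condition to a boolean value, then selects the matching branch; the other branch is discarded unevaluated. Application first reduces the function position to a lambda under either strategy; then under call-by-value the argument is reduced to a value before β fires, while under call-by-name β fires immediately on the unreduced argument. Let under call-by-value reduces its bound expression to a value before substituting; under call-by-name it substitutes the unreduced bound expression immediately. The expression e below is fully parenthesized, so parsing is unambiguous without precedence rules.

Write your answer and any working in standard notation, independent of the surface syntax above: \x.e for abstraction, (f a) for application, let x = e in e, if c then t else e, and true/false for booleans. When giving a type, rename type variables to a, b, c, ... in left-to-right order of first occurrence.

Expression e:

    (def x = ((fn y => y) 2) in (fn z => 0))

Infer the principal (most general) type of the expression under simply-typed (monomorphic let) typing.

Derivation:
y : a
\y._ : a -> a
  unify a -> a ~ Int -> b
  unify a ~ Int
  unify Int ~ b
_ _ : Int
let x : Int
\z._ : c -> Int

Answer: a -> Int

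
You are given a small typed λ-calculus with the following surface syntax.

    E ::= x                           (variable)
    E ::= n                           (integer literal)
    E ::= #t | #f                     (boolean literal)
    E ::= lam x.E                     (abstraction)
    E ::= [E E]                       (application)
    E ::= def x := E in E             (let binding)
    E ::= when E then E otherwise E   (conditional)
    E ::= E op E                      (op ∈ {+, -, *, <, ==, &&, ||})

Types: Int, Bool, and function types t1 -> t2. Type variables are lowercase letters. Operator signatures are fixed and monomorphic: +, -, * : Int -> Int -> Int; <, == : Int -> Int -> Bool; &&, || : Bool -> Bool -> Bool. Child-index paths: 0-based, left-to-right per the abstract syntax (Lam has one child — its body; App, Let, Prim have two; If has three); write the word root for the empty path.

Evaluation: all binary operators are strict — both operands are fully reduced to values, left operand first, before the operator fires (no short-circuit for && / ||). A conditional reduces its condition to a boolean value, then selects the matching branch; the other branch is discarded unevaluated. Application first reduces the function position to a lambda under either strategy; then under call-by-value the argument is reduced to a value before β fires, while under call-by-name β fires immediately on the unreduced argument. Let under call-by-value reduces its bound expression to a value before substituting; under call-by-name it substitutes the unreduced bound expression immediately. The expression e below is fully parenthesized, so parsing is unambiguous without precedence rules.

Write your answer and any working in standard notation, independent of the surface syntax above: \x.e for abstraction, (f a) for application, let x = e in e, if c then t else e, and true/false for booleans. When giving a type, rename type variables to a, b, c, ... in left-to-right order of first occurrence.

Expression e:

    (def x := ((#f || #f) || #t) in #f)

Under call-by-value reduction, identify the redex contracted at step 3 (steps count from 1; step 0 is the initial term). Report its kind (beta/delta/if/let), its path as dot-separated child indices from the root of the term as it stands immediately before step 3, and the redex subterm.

Derivation:
step 0: (let x = ((false || false) || true) in false)
step 1: [delta@0.0] (let x = (false || true) in false)
step 2: [delta@0] (let x = true in false)
step 3: [let@root] false

Answer: let at root : (let x = true in false)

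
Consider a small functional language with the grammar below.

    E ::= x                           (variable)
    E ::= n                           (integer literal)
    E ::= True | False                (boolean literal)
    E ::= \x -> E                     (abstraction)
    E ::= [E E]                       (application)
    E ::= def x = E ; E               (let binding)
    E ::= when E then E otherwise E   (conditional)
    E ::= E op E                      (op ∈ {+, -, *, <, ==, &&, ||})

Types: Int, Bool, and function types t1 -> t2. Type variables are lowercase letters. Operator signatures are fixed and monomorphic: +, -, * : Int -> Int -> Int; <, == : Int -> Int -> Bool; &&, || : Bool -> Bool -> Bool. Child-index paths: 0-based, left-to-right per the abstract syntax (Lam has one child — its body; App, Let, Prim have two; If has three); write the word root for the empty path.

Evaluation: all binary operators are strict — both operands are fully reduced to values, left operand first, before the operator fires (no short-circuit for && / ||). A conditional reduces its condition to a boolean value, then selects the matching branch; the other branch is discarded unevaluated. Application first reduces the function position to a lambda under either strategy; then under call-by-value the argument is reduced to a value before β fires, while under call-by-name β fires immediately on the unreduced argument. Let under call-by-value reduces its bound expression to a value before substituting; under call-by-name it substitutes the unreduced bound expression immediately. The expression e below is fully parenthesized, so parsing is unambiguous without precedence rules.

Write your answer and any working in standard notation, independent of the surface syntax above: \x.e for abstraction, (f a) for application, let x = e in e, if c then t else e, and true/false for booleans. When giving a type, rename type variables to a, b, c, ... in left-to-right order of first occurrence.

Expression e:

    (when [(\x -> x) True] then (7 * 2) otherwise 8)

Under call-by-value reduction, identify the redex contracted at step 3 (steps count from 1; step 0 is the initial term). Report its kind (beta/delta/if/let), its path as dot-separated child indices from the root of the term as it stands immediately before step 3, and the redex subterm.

Derivation:
step 0: (if ((\x.x) true) then (7 * 2) else 8)
step 1: [beta@0] (if true then (7 * 2) else 8)
step 2: [if@root] (7 * 2)
step 3: [delta@root] 14

Answer: delta at root : (7 * 2)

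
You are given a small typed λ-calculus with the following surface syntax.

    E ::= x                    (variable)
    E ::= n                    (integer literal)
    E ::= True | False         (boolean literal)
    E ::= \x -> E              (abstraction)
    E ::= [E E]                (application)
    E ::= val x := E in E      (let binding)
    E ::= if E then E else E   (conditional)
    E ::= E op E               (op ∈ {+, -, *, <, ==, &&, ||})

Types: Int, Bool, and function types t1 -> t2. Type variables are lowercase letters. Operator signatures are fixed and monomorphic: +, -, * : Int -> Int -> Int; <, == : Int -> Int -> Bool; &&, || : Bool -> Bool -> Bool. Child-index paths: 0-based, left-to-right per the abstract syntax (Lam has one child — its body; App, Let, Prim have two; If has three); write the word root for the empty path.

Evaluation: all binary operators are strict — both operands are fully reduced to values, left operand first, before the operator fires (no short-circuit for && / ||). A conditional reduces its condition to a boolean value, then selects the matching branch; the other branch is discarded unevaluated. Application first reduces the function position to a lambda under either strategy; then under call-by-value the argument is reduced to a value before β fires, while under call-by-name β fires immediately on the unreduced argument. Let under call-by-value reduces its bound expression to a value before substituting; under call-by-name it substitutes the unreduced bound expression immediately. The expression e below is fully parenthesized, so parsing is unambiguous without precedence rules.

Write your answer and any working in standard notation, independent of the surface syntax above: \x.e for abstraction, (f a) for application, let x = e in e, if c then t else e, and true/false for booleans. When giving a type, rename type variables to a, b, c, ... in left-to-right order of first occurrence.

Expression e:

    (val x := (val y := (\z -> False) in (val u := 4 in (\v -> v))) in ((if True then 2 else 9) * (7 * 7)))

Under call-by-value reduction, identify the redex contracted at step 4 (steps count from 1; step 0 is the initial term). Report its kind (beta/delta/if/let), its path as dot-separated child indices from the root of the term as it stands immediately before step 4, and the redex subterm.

Answer: if at 0 : (if true then 2 else 9)

Trace:
step 0: (let x = (let y = (\z.false) in (let u = 4 in (\v.v))) in ((if true then 2 else 9) * (7 * 7)))
step 1: [let@0] (let x = (let u = 4 in (\v.v)) in ((if true then 2 else 9) * (7 * 7)))
step 2: [let@0] (let x = (\v.v) in ((if true then 2 else 9) * (7 * 7)))
step 3: [let@root] ((if true then 2 else 9) * (7 * 7))
step 4: [if@0] (2 * (7 * 7))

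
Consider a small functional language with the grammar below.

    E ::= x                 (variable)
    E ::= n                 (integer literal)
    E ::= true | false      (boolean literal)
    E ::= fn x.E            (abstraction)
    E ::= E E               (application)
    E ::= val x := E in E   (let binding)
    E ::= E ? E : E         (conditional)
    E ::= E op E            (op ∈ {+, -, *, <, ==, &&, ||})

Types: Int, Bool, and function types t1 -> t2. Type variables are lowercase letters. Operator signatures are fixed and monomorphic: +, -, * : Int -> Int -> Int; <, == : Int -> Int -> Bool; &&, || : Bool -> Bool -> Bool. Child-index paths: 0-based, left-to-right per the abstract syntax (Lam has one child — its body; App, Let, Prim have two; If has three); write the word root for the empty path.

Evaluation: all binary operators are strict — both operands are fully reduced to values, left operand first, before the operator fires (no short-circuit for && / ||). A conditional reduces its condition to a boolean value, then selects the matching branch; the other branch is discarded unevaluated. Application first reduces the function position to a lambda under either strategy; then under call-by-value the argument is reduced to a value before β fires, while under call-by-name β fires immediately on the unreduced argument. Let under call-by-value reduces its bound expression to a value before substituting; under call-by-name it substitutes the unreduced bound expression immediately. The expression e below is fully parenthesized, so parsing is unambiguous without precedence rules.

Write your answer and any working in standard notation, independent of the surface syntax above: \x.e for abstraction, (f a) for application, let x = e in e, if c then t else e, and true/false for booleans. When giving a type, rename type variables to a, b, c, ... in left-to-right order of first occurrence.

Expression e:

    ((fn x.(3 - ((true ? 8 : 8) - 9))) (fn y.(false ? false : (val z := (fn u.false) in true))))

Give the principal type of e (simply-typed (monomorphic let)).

Trace:
  unify Int ~ Int
  unify Bool ~ Bool
  unify Int ~ Int
  unify Int ~ Int
  unify Int ~ Int
  unify Int ~ Int
\x._ : a -> Int
  unify Bool ~ Bool
\u._ : c -> Bool
let z : c -> Bool
  unify Bool ~ Bool
\y._ : b -> Bool
  unify a -> Int ~ (b -> Bool) -> d
  unify a ~ b -> Bool
  unify Int ~ d
_ _ : Int

Answer: Int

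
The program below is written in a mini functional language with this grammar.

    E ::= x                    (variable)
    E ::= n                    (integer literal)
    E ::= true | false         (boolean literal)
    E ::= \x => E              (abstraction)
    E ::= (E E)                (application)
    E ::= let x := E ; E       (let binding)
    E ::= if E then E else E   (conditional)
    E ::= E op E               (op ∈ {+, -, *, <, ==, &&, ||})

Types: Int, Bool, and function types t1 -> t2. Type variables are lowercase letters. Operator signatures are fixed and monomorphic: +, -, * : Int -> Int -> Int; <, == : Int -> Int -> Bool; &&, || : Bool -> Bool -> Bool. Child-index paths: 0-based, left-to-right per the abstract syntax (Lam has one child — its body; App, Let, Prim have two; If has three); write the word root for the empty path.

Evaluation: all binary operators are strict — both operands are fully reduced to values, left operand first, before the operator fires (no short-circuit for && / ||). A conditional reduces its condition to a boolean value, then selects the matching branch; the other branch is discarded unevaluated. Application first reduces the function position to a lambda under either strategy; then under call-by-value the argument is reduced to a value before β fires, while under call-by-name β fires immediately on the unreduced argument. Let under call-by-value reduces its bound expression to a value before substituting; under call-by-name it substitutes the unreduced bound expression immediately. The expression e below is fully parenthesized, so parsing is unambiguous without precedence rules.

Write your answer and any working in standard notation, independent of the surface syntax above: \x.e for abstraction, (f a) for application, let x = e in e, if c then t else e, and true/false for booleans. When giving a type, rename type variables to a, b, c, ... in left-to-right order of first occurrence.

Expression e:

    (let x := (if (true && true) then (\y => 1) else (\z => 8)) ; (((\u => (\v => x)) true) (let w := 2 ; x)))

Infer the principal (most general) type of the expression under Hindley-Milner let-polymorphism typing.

Answer: a -> Int

Working:
  unify Bool ~ Bool
  unify Bool ~ Bool
  unify Bool ~ Bool
\y._ : a -> Int
\z._ : b -> Int
  unify a -> Int ~ b -> Int
  unify a ~ b
  unify Int ~ Int
let x : forall. b -> Int
x : e -> Int
\v._ : d -> e -> Int
\u._ : c -> d -> e -> Int
  unify c -> d -> e -> Int ~ Bool -> f
  unify c ~ Bool
  unify d -> e -> Int ~ f
_ _ : d -> e -> Int
let w : Int
x : g -> Int
  unify d -> e -> Int ~ (g -> Int) -> h
  unify d ~ g -> Int
  unify e -> Int ~ h
_ _ : e -> Int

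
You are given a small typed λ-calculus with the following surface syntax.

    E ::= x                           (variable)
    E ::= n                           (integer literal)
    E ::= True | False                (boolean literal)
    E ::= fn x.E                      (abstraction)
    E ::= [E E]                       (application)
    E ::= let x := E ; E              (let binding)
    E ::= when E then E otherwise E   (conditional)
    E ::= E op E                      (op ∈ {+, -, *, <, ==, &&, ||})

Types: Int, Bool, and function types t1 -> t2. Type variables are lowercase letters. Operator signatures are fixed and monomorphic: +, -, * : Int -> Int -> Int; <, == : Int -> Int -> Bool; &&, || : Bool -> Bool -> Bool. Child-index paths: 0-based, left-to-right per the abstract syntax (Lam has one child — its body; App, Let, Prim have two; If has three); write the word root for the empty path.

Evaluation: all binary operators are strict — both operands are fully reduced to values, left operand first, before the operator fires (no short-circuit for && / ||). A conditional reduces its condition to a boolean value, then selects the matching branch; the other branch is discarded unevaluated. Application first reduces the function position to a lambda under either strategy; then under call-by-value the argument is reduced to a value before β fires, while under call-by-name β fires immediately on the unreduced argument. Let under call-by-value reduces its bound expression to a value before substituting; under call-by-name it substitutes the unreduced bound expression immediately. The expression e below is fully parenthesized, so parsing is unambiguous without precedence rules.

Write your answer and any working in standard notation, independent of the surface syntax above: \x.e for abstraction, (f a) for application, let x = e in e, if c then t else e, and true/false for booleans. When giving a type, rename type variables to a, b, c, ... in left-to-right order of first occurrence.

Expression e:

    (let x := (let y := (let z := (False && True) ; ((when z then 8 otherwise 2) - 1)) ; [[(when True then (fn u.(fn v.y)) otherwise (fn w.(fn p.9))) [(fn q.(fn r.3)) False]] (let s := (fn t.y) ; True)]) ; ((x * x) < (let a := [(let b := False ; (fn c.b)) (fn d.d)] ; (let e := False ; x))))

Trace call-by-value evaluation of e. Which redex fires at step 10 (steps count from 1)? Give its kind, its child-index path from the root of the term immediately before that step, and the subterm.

Answer: beta at 0 : ((\v.1) true)

Derivation:
step 0: (let x = (let y = (let z = (false && true) in ((if z then 8 else 2) - 1)) in (((if true then (\u.(\v.y)) else (\w.(\p.9))) ((\q.(\r.3)) false)) (let s = (\t.y) in true))) in ((x * x) < (let a = ((let b = false in (\c.b)) (\d.d)) in (let e = false in x))))
step 1: [delta@0.0.0] (let x = (let y = (let z = false in ((if z then 8 else 2) - 1)) in (((if true then (\u.(\v.y)) else (\w.(\p.9))) ((\q.(\r.3)) false)) (let s = (\t.y) in true))) in ((x * x) < (let a = ((let b = false in (\c.b)) (\d.d)) in (let e = false in x))))
step 2: [let@0.0] (let x = (let y = ((if false then 8 else 2) - 1) in (((if true then (\u.(\v.y)) else (\w.(\p.9))) ((\q.(\r.3)) false)) (let s = (\t.y) in true))) in ((x * x) < (let a = ((let b = false in (\c.b)) (\d.d)) in (let e = false in x))))
step 3: [if@0.0.0] (let x = (let y = (2 - 1) in (((if true then (\u.(\v.y)) else (\w.(\p.9))) ((\q.(\r.3)) false)) (let s = (\t.y) in true))) in ((x * x) < (let a = ((let b = false in (\c.b)) (\d.d)) in (let e = false in x))))
step 4: [delta@0.0] (let x = (let y = 1 in (((if true then (\u.(\v.y)) else (\w.(\p.9))) ((\q.(\r.3)) false)) (let s = (\t.y) in true))) in ((x * x) < (let a = ((let b = false in (\c.b)) (\d.d)) in (let e = false in x))))
step 5: [let@0] (let x = (((if true then (\u.(\v.1)) else (\w.(\p.9))) ((\q.(\r.3)) false)) (let s = (\t.1) in true)) in ((x * x) < (let a = ((let b = false in (\c.b)) (\d.d)) in (let e = false in x))))
step 6: [if@0.0.0] (let x = (((\u.(\v.1)) ((\q.(\r.3)) false)) (let s = (\t.1) in true)) in ((x * x) < (let a = ((let b = false in (\c.b)) (\d.d)) in (let e = false in x))))
step 7: [beta@0.0.1] (let x = (((\u.(\v.1)) (\r.3)) (let s = (\t.1) in true)) in ((x * x) < (let a = ((let b = false in (\c.b)) (\d.d)) in (let e = false in x))))
step 8: [beta@0.0] (let x = ((\v.1) (let s = (\t.1) in true)) in ((x * x) < (let a = ((let b = false in (\c.b)) (\d.d)) in (let e = false in x))))
step 9: [let@0.1] (let x = ((\v.1) true) in ((x * x) < (let a = ((let b = false in (\c.b)) (\d.d)) in (let e = false in x))))
step 10: [beta@0] (let x = 1 in ((x * x) < (let a = ((let b = false in (\c.b)) (\d.d)) in (let e = false in x))))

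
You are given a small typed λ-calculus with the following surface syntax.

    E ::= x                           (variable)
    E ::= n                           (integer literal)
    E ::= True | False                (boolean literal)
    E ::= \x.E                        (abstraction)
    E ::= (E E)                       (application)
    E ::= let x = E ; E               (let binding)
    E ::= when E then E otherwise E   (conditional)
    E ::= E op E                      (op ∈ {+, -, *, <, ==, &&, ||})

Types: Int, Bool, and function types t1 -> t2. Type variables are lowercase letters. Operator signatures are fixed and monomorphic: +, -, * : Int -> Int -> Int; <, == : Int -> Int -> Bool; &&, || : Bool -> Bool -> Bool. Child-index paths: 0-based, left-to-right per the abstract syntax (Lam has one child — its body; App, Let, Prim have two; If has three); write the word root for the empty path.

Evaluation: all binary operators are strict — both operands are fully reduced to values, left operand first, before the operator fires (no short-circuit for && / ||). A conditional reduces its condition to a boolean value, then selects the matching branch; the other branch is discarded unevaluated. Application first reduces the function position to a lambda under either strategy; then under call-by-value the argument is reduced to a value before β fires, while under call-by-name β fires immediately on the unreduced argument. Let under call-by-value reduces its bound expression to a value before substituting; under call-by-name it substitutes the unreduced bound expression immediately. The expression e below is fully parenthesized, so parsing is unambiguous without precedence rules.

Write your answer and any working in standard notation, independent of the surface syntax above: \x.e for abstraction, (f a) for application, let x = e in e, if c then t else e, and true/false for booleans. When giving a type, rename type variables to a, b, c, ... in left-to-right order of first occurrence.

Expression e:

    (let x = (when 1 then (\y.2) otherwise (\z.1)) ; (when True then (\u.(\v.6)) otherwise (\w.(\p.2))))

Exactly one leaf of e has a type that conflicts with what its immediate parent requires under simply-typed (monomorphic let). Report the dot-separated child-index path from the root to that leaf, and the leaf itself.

Trace:
  unify Int ~ Bool
  FAIL: mismatch Int ~ Bool

Answer: 0.0 : 1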